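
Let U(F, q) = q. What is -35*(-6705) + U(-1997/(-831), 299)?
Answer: 234974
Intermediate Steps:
-35*(-6705) + U(-1997/(-831), 299) = -35*(-6705) + 299 = 234675 + 299 = 234974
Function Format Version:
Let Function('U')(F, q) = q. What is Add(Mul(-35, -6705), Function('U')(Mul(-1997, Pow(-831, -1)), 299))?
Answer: 234974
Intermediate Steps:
Add(Mul(-35, -6705), Function('U')(Mul(-1997, Pow(-831, -1)), 299)) = Add(Mul(-35, -6705), 299) = Add(234675, 299) = 234974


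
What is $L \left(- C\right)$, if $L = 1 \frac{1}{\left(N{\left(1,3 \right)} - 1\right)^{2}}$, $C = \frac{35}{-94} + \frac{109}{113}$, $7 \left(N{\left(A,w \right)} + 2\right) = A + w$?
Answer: $- \frac{308259}{3069758} \approx -0.10042$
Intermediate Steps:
$N{\left(A,w \right)} = -2 + \frac{A}{7} + \frac{w}{7}$ ($N{\left(A,w \right)} = -2 + \frac{A + w}{7} = -2 + \left(\frac{A}{7} + \frac{w}{7}\right) = -2 + \frac{A}{7} + \frac{w}{7}$)
$C = \frac{6291}{10622}$ ($C = 35 \left(- \frac{1}{94}\right) + 109 \cdot \frac{1}{113} = - \frac{35}{94} + \frac{109}{113} = \frac{6291}{10622} \approx 0.59226$)
$L = \frac{49}{289}$ ($L = 1 \frac{1}{\left(\left(-2 + \frac{1}{7} \cdot 1 + \frac{1}{7} \cdot 3\right) - 1\right)^{2}} = 1 \frac{1}{\left(\left(-2 + \frac{1}{7} + \frac{3}{7}\right) - 1\right)^{2}} = 1 \frac{1}{\left(- \frac{10}{7} - 1\right)^{2}} = 1 \frac{1}{\left(- \frac{17}{7}\right)^{2}} = 1 \frac{1}{\frac{289}{49}} = 1 \cdot \frac{49}{289} = \frac{49}{289} \approx 0.16955$)
$L \left(- C\right) = \frac{49 \left(\left(-1\right) \frac{6291}{10622}\right)}{289} = \frac{49}{289} \left(- \frac{6291}{10622}\right) = - \frac{308259}{3069758}$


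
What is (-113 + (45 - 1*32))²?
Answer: 10000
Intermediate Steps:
(-113 + (45 - 1*32))² = (-113 + (45 - 32))² = (-113 + 13)² = (-100)² = 10000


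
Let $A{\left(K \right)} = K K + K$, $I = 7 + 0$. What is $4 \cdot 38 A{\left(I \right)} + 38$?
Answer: $8550$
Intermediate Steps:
$I = 7$
$A{\left(K \right)} = K + K^{2}$ ($A{\left(K \right)} = K^{2} + K = K + K^{2}$)
$4 \cdot 38 A{\left(I \right)} + 38 = 4 \cdot 38 \cdot 7 \left(1 + 7\right) + 38 = 152 \cdot 7 \cdot 8 + 38 = 152 \cdot 56 + 38 = 8512 + 38 = 8550$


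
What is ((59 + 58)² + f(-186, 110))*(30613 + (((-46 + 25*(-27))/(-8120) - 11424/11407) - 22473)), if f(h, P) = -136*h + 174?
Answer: 248077746985887/778360 ≈ 3.1872e+8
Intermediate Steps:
f(h, P) = 174 - 136*h
((59 + 58)² + f(-186, 110))*(30613 + (((-46 + 25*(-27))/(-8120) - 11424/11407) - 22473)) = ((59 + 58)² + (174 - 136*(-186)))*(30613 + (((-46 + 25*(-27))/(-8120) - 11424/11407) - 22473)) = (117² + (174 + 25296))*(30613 + (((-46 - 675)*(-1/8120) - 11424*1/11407) - 22473)) = (13689 + 25470)*(30613 + ((-721*(-1/8120) - 672/671) - 22473)) = 39159*(30613 + ((103/1160 - 672/671) - 22473)) = 39159*(30613 + (-710407/778360 - 22473)) = 39159*(30613 - 17492794687/778360) = 39159*(6335139993/778360) = 248077746985887/778360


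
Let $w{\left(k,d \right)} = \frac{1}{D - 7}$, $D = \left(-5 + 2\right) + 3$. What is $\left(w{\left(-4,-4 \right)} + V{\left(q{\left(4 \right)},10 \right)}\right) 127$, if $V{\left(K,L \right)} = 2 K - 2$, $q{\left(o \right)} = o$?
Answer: $\frac{5207}{7} \approx 743.86$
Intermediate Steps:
$D = 0$ ($D = -3 + 3 = 0$)
$V{\left(K,L \right)} = -2 + 2 K$
$w{\left(k,d \right)} = - \frac{1}{7}$ ($w{\left(k,d \right)} = \frac{1}{0 - 7} = \frac{1}{-7} = - \frac{1}{7}$)
$\left(w{\left(-4,-4 \right)} + V{\left(q{\left(4 \right)},10 \right)}\right) 127 = \left(- \frac{1}{7} + \left(-2 + 2 \cdot 4\right)\right) 127 = \left(- \frac{1}{7} + \left(-2 + 8\right)\right) 127 = \left(- \frac{1}{7} + 6\right) 127 = \frac{41}{7} \cdot 127 = \frac{5207}{7}$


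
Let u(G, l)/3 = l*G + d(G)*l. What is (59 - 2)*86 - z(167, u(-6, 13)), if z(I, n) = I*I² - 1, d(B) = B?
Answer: -4652560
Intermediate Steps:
u(G, l) = 6*G*l (u(G, l) = 3*(l*G + G*l) = 3*(G*l + G*l) = 3*(2*G*l) = 6*G*l)
z(I, n) = -1 + I³ (z(I, n) = I³ - 1 = -1 + I³)
(59 - 2)*86 - z(167, u(-6, 13)) = (59 - 2)*86 - (-1 + 167³) = 57*86 - (-1 + 4657463) = 4902 - 1*4657462 = 4902 - 4657462 = -4652560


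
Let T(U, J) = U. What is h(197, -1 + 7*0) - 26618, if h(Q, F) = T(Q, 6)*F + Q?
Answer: -26618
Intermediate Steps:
h(Q, F) = Q + F*Q (h(Q, F) = Q*F + Q = F*Q + Q = Q + F*Q)
h(197, -1 + 7*0) - 26618 = 197*(1 + (-1 + 7*0)) - 26618 = 197*(1 + (-1 + 0)) - 26618 = 197*(1 - 1) - 26618 = 197*0 - 26618 = 0 - 26618 = -26618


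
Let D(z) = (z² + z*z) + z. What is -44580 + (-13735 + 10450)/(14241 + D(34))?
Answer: -82161305/1843 ≈ -44580.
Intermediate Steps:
D(z) = z + 2*z² (D(z) = (z² + z²) + z = 2*z² + z = z + 2*z²)
-44580 + (-13735 + 10450)/(14241 + D(34)) = -44580 + (-13735 + 10450)/(14241 + 34*(1 + 2*34)) = -44580 - 3285/(14241 + 34*(1 + 68)) = -44580 - 3285/(14241 + 34*69) = -44580 - 3285/(14241 + 2346) = -44580 - 3285/16587 = -44580 - 3285*1/16587 = -44580 - 365/1843 = -82161305/1843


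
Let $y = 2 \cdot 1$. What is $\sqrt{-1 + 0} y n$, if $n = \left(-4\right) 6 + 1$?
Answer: $- 46 i \approx - 46.0 i$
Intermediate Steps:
$y = 2$
$n = -23$ ($n = -24 + 1 = -23$)
$\sqrt{-1 + 0} y n = \sqrt{-1 + 0} \cdot 2 \left(-23\right) = \sqrt{-1} \cdot 2 \left(-23\right) = i 2 \left(-23\right) = 2 i \left(-23\right) = - 46 i$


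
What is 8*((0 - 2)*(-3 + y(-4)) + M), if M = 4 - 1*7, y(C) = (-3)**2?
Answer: -120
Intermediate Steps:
y(C) = 9
M = -3 (M = 4 - 7 = -3)
8*((0 - 2)*(-3 + y(-4)) + M) = 8*((0 - 2)*(-3 + 9) - 3) = 8*(-2*6 - 3) = 8*(-12 - 3) = 8*(-15) = -120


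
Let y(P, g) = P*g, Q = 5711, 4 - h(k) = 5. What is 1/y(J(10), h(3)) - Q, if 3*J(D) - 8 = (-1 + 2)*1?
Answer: -17134/3 ≈ -5711.3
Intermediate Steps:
h(k) = -1 (h(k) = 4 - 1*5 = 4 - 5 = -1)
J(D) = 3 (J(D) = 8/3 + ((-1 + 2)*1)/3 = 8/3 + (1*1)/3 = 8/3 + (⅓)*1 = 8/3 + ⅓ = 3)
1/y(J(10), h(3)) - Q = 1/(3*(-1)) - 1*5711 = 1/(-3) - 5711 = -⅓ - 5711 = -17134/3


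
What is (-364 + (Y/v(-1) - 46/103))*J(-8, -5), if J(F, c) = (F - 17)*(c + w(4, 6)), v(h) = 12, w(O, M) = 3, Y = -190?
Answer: -5875325/309 ≈ -19014.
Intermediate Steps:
J(F, c) = (-17 + F)*(3 + c) (J(F, c) = (F - 17)*(c + 3) = (-17 + F)*(3 + c))
(-364 + (Y/v(-1) - 46/103))*J(-8, -5) = (-364 + (-190/12 - 46/103))*(-51 - 17*(-5) + 3*(-8) - 8*(-5)) = (-364 + (-190*1/12 - 46*1/103))*(-51 + 85 - 24 + 40) = (-364 + (-95/6 - 46/103))*50 = (-364 - 10061/618)*50 = -235013/618*50 = -5875325/309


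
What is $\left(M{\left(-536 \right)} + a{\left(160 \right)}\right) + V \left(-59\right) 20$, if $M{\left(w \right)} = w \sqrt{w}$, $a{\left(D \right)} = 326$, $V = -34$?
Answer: $40446 - 1072 i \sqrt{134} \approx 40446.0 - 12409.0 i$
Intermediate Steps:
$M{\left(w \right)} = w^{\frac{3}{2}}$
$\left(M{\left(-536 \right)} + a{\left(160 \right)}\right) + V \left(-59\right) 20 = \left(\left(-536\right)^{\frac{3}{2}} + 326\right) + \left(-34\right) \left(-59\right) 20 = \left(- 1072 i \sqrt{134} + 326\right) + 2006 \cdot 20 = \left(326 - 1072 i \sqrt{134}\right) + 40120 = 40446 - 1072 i \sqrt{134}$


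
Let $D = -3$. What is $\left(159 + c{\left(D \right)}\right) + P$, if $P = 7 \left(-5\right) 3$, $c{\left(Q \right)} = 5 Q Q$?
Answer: $99$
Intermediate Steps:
$c{\left(Q \right)} = 5 Q^{2}$
$P = -105$ ($P = \left(-35\right) 3 = -105$)
$\left(159 + c{\left(D \right)}\right) + P = \left(159 + 5 \left(-3\right)^{2}\right) - 105 = \left(159 + 5 \cdot 9\right) - 105 = \left(159 + 45\right) - 105 = 204 - 105 = 99$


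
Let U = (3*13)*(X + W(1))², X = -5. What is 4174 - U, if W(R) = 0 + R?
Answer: 3550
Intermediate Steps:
W(R) = R
U = 624 (U = (3*13)*(-5 + 1)² = 39*(-4)² = 39*16 = 624)
4174 - U = 4174 - 1*624 = 4174 - 624 = 3550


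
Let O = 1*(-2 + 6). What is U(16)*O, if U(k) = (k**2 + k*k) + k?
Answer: 2112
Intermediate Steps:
O = 4 (O = 1*4 = 4)
U(k) = k + 2*k**2 (U(k) = (k**2 + k**2) + k = 2*k**2 + k = k + 2*k**2)
U(16)*O = (16*(1 + 2*16))*4 = (16*(1 + 32))*4 = (16*33)*4 = 528*4 = 2112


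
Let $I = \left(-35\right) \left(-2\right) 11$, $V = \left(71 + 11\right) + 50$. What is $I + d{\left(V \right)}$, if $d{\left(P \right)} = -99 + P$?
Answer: $803$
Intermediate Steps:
$V = 132$ ($V = 82 + 50 = 132$)
$I = 770$ ($I = 70 \cdot 11 = 770$)
$I + d{\left(V \right)} = 770 + \left(-99 + 132\right) = 770 + 33 = 803$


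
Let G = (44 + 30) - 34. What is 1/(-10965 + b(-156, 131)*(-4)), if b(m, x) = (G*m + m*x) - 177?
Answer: 1/96447 ≈ 1.0368e-5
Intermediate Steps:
G = 40 (G = 74 - 34 = 40)
b(m, x) = -177 + 40*m + m*x (b(m, x) = (40*m + m*x) - 177 = -177 + 40*m + m*x)
1/(-10965 + b(-156, 131)*(-4)) = 1/(-10965 + (-177 + 40*(-156) - 156*131)*(-4)) = 1/(-10965 + (-177 - 6240 - 20436)*(-4)) = 1/(-10965 - 26853*(-4)) = 1/(-10965 + 107412) = 1/96447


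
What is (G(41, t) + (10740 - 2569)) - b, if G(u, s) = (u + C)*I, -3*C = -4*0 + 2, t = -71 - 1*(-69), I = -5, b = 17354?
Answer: -28154/3 ≈ -9384.7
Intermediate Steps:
t = -2 (t = -71 + 69 = -2)
C = -⅔ (C = -(-4*0 + 2)/3 = -(0 + 2)/3 = -⅓*2 = -⅔ ≈ -0.66667)
G(u, s) = 10/3 - 5*u (G(u, s) = (u - ⅔)*(-5) = (-⅔ + u)*(-5) = 10/3 - 5*u)
(G(41, t) + (10740 - 2569)) - b = ((10/3 - 5*41) + (10740 - 2569)) - 1*17354 = ((10/3 - 205) + 8171) - 17354 = (-605/3 + 8171) - 17354 = 23908/3 - 17354 = -28154/3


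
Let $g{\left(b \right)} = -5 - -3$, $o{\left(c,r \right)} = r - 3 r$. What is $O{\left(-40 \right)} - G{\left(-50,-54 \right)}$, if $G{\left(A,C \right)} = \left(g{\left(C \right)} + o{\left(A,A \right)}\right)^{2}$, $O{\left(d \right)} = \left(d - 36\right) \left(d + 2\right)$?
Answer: $-6716$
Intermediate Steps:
$O{\left(d \right)} = \left(-36 + d\right) \left(2 + d\right)$
$o{\left(c,r \right)} = - 2 r$
$g{\left(b \right)} = -2$ ($g{\left(b \right)} = -5 + 3 = -2$)
$G{\left(A,C \right)} = \left(-2 - 2 A\right)^{2}$
$O{\left(-40 \right)} - G{\left(-50,-54 \right)} = \left(-72 + \left(-40\right)^{2} - -1360\right) - 4 \left(1 - 50\right)^{2} = \left(-72 + 1600 + 1360\right) - 4 \left(-49\right)^{2} = 2888 - 4 \cdot 2401 = 2888 - 9604 = -6716$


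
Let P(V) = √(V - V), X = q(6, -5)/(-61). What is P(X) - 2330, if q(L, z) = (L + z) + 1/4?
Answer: -2330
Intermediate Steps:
q(L, z) = ¼ + L + z (q(L, z) = (L + z) + ¼ = ¼ + L + z)
X = -5/244 (X = (¼ + 6 - 5)/(-61) = (5/4)*(-1/61) = -5/244 ≈ -0.020492)
P(V) = 0 (P(V) = √0 = 0)
P(X) - 2330 = 0 - 2330 = -2330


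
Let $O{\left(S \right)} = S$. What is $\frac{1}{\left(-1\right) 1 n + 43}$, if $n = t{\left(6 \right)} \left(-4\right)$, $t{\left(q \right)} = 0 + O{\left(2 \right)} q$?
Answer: $\frac{1}{91} \approx 0.010989$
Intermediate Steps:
$t{\left(q \right)} = 2 q$ ($t{\left(q \right)} = 0 + 2 q = 2 q$)
$n = -48$ ($n = 2 \cdot 6 \left(-4\right) = 12 \left(-4\right) = -48$)
$\frac{1}{\left(-1\right) 1 n + 43} = \frac{1}{\left(-1\right) 1 \left(-48\right) + 43} = \frac{1}{\left(-1\right) \left(-48\right) + 43} = \frac{1}{48 + 43} = \frac{1}{91}$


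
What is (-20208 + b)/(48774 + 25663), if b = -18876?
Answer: -39084/74437 ≈ -0.52506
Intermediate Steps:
(-20208 + b)/(48774 + 25663) = (-20208 - 18876)/(48774 + 25663) = -39084/74437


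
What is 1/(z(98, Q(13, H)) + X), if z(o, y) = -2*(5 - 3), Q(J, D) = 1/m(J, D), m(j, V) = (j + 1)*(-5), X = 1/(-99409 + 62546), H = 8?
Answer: -36863/147453 ≈ -0.25000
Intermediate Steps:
X = -1/36863 (X = 1/(-36863) = -1/36863 ≈ -2.7127e-5)
m(j, V) = -5 - 5*j (m(j, V) = (1 + j)*(-5) = -5 - 5*j)
Q(J, D) = 1/(-5 - 5*J)
z(o, y) = -4 (z(o, y) = -2*2 = -4)
1/(z(98, Q(13, H)) + X) = 1/(-4 - 1/36863) = 1/(-147453/36863) = -36863/147453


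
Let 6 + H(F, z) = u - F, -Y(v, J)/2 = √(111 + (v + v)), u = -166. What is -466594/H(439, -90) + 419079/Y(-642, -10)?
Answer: 466594/611 + 139693*I*√1173/782 ≈ 763.66 + 6118.1*I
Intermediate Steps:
Y(v, J) = -2*√(111 + 2*v) (Y(v, J) = -2*√(111 + (v + v)) = -2*√(111 + 2*v))
H(F, z) = -172 - F (H(F, z) = -6 + (-166 - F) = -172 - F)
-466594/H(439, -90) + 419079/Y(-642, -10) = -466594/(-172 - 1*439) + 419079/((-2*√(111 + 2*(-642)))) = -466594/(-172 - 439) + 419079/((-2*√(111 - 1284))) = -466594/(-611) + 419079/((-2*I*√1173)) = -466594*(-1/611) + 419079/((-2*I*√1173)) = 466594/611 + 419079/((-2*I*√1173)) = 466594/611 + 419079*(I*√1173/2346) = 466594/611 + 139693*I*√1173/782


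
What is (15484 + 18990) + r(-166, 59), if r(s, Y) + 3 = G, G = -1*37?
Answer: 34434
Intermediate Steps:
G = -37
r(s, Y) = -40 (r(s, Y) = -3 - 37 = -40)
(15484 + 18990) + r(-166, 59) = (15484 + 18990) - 40 = 34474 - 40 = 34434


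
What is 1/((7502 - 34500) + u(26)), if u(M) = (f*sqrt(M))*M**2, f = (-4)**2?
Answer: 13499/1156370126 + 2704*sqrt(26)/578185063 ≈ 3.5520e-5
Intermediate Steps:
f = 16
u(M) = 16*M**(5/2) (u(M) = (16*sqrt(M))*M**2 = 16*M**(5/2))
1/((7502 - 34500) + u(26)) = 1/((7502 - 34500) + 16*26**(5/2)) = 1/(-26998 + 16*(676*sqrt(26))) = 1/(-26998 + 10816*sqrt(26))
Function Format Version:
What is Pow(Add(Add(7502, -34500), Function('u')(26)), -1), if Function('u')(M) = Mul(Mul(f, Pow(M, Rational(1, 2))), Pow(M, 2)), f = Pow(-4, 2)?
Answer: Add(Rational(13499, 1156370126), Mul(Rational(2704, 578185063), Pow(26, Rational(1, 2)))) ≈ 3.5520e-5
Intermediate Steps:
f = 16
Function('u')(M) = Mul(16, Pow(M, Rational(5, 2))) (Function('u')(M) = Mul(Mul(16, Pow(M, Rational(1, 2))), Pow(M, 2)) = Mul(16, Pow(M, Rational(5, 2))))
Pow(Add(Add(7502, -34500), Function('u')(26)), -1) = Pow(Add(Add(7502, -34500), Mul(16, Pow(26, Rational(5, 2)))), -1) = Pow(Add(-26998, Mul(16, Mul(676, Pow(26, Rational(1, 2))))), -1) = Pow(Add(-26998, Mul(10816, Pow(26, Rational(1, 2)))), -1)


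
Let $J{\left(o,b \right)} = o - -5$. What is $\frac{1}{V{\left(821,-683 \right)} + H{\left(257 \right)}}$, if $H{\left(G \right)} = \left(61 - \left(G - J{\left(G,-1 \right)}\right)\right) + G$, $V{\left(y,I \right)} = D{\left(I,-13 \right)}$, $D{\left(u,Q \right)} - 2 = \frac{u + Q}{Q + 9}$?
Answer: $\frac{1}{499} \approx 0.002004$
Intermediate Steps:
$D{\left(u,Q \right)} = 2 + \frac{Q + u}{9 + Q}$ ($D{\left(u,Q \right)} = 2 + \frac{u + Q}{Q + 9} = 2 + \frac{Q + u}{9 + Q}$)
$J{\left(o,b \right)} = 5 + o$ ($J{\left(o,b \right)} = o + 5 = 5 + o$)
$V{\left(y,I \right)} = \frac{21}{4} - \frac{I}{4}$ ($V{\left(y,I \right)} = \frac{18 + I + 3 \left(-13\right)}{9 - 13} = \frac{18 + I - 39}{-4} = - \frac{-21 + I}{4} = \frac{21}{4} - \frac{I}{4}$)
$H{\left(G \right)} = 66 + G$ ($H{\left(G \right)} = \left(61 + \left(\left(5 + G\right) - G\right)\right) + G = \left(61 + 5\right) + G = 66 + G$)
$\frac{1}{V{\left(821,-683 \right)} + H{\left(257 \right)}} = \frac{1}{\left(\frac{21}{4} - - \frac{683}{4}\right) + \left(66 + 257\right)} = \frac{1}{\left(\frac{21}{4} + \frac{683}{4}\right) + 323} = \frac{1}{176 + 323} = \frac{1}{499}$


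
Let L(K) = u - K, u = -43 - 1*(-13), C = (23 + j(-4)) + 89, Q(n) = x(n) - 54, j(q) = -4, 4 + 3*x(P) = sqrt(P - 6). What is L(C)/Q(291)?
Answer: 68724/27271 + 414*sqrt(285)/27271 ≈ 2.7763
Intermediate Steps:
x(P) = -4/3 + sqrt(-6 + P)/3 (x(P) = -4/3 + sqrt(P - 6)/3 = -4/3 + sqrt(-6 + P)/3)
Q(n) = -166/3 + sqrt(-6 + n)/3 (Q(n) = (-4/3 + sqrt(-6 + n)/3) - 54 = -166/3 + sqrt(-6 + n)/3)
C = 108 (C = (23 - 4) + 89 = 19 + 89 = 108)
u = -30 (u = -43 + 13 = -30)
L(K) = -30 - K
L(C)/Q(291) = (-30 - 1*108)/(-166/3 + sqrt(-6 + 291)/3) = (-30 - 108)/(-166/3 + sqrt(285)/3) = -138/(-166/3 + sqrt(285)/3)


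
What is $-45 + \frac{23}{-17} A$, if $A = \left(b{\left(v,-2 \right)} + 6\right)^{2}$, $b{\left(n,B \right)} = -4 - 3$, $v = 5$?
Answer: $- \frac{788}{17} \approx -46.353$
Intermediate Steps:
$b{\left(n,B \right)} = -7$
$A = 1$ ($A = \left(-7 + 6\right)^{2} = \left(-1\right)^{2} = 1$)
$-45 + \frac{23}{-17} A = -45 + \frac{23}{-17} \cdot 1 = -45 + 23 \left(- \frac{1}{17}\right) 1 = -45 - \frac{23}{17} = - \frac{788}{17}$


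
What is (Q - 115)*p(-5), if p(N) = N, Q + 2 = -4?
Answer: 605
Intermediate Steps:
Q = -6 (Q = -2 - 4 = -6)
(Q - 115)*p(-5) = (-6 - 115)*(-5) = -121*(-5) = 605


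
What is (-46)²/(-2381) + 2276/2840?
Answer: -147571/1690510 ≈ -0.087294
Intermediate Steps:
(-46)²/(-2381) + 2276/2840 = 2116*(-1/2381) + 2276*(1/2840) = -2116/2381 + 569/710 = -147571/1690510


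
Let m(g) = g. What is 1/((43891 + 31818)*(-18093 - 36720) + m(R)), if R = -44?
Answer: -1/4149837461 ≈ -2.4097e-10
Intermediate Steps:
1/((43891 + 31818)*(-18093 - 36720) + m(R)) = 1/((43891 + 31818)*(-18093 - 36720) - 44) = 1/(75709*(-54813) - 44) = 1/(-4149837417 - 44) = 1/(-4149837461) = -1/4149837461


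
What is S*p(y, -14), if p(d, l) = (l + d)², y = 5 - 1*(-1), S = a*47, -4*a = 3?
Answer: -2256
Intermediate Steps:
a = -¾ (a = -¼*3 = -¾ ≈ -0.75000)
S = -141/4 (S = -¾*47 = -141/4 ≈ -35.250)
y = 6 (y = 5 + 1 = 6)
p(d, l) = (d + l)²
S*p(y, -14) = -141*(6 - 14)²/4 = -141/4*(-8)² = -141/4*64 = -2256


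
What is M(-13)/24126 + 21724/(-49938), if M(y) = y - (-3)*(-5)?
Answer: -43792624/100400349 ≈ -0.43618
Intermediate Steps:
M(y) = -15 + y (M(y) = y - 1*15 = y - 15 = -15 + y)
M(-13)/24126 + 21724/(-49938) = (-15 - 13)/24126 + 21724/(-49938) = -28*1/24126 + 21724*(-1/49938) = -14/12063 - 10862/24969 = -43792624/100400349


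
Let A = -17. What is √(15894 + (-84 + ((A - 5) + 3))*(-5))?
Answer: √16409 ≈ 128.10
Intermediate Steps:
√(15894 + (-84 + ((A - 5) + 3))*(-5)) = √(15894 + (-84 + ((-17 - 5) + 3))*(-5)) = √(15894 + (-84 + (-22 + 3))*(-5)) = √(15894 + (-84 - 19)*(-5)) = √(15894 - 103*(-5)) = √(15894 + 515) = √16409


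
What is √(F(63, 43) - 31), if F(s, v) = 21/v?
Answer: 4*I*√3526/43 ≈ 5.5237*I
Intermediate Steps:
√(F(63, 43) - 31) = √(21/43 - 31) = √(-1312/43) = 4*I*√3526/43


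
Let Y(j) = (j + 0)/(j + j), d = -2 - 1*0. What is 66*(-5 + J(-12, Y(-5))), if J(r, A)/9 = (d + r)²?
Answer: 116094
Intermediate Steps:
d = -2 (d = -2 + 0 = -2)
Y(j) = ½ (Y(j) = j/((2*j)) = j*(1/(2*j)) = ½)
J(r, A) = 9*(-2 + r)²
66*(-5 + J(-12, Y(-5))) = 66*(-5 + 9*(-2 - 12)²) = 66*(-5 + 9*(-14)²) = 66*(-5 + 9*196) = 66*(-5 + 1764) = 66*1759 = 116094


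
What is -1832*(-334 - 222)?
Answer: 1018592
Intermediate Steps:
-1832*(-334 - 222) = -1832*(-556) = 1018592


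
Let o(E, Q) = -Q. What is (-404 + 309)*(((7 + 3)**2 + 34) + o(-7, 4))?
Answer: -12350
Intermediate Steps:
(-404 + 309)*(((7 + 3)**2 + 34) + o(-7, 4)) = (-404 + 309)*(((7 + 3)**2 + 34) - 1*4) = -95*((10**2 + 34) - 4) = -95*((100 + 34) - 4) = -95*(134 - 4) = -95*130 = -12350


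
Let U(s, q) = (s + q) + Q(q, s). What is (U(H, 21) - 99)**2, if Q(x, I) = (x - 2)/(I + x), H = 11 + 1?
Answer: 4661281/1089 ≈ 4280.3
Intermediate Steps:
H = 12
Q(x, I) = (-2 + x)/(I + x)
U(s, q) = q + s + (-2 + q)/(q + s) (U(s, q) = (s + q) + (-2 + q)/(s + q) = (q + s) + (-2 + q)/(q + s) = q + s + (-2 + q)/(q + s))
(U(H, 21) - 99)**2 = ((-2 + 21 + (21 + 12)**2)/(21 + 12) - 99)**2 = ((-2 + 21 + 33**2)/33 - 99)**2 = ((-2 + 21 + 1089)/33 - 99)**2 = ((1/33)*1108 - 99)**2 = (1108/33 - 99)**2 = (-2159/33)**2 = 4661281/1089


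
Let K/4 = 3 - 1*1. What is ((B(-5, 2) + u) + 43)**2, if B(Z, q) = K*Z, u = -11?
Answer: 64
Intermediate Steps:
K = 8 (K = 4*(3 - 1*1) = 4*(3 - 1) = 4*2 = 8)
B(Z, q) = 8*Z
((B(-5, 2) + u) + 43)**2 = ((8*(-5) - 11) + 43)**2 = ((-40 - 11) + 43)**2 = (-51 + 43)**2 = (-8)**2 = 64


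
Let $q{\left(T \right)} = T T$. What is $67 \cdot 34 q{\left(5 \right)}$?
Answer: $56950$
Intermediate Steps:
$q{\left(T \right)} = T^{2}$
$67 \cdot 34 q{\left(5 \right)} = 67 \cdot 34 \cdot 5^{2} = 2278 \cdot 25 = 56950$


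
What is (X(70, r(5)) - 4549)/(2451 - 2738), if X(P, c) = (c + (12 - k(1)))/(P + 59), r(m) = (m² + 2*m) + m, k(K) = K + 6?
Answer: 195592/12341 ≈ 15.849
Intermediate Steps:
k(K) = 6 + K
r(m) = m² + 3*m
X(P, c) = (5 + c)/(59 + P) (X(P, c) = (c + (12 - (6 + 1)))/(P + 59) = (c + (12 - 1*7))/(59 + P) = (c + (12 - 7))/(59 + P) = (c + 5)/(59 + P) = (5 + c)/(59 + P))
(X(70, r(5)) - 4549)/(2451 - 2738) = ((5 + 5*(3 + 5))/(59 + 70) - 4549)/(2451 - 2738) = ((5 + 5*8)/129 - 4549)/(-287) = ((5 + 40)/129 - 4549)*(-1/287) = ((1/129)*45 - 4549)*(-1/287) = (15/43 - 4549)*(-1/287) = -195592/43*(-1/287) = 195592/12341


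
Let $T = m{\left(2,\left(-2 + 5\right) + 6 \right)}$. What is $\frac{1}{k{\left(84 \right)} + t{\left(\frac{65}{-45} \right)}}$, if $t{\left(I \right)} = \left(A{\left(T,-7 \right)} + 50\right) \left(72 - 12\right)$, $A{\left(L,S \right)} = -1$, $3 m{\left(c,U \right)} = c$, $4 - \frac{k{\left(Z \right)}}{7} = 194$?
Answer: $\frac{1}{1610} \approx 0.00062112$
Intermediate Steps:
$k{\left(Z \right)} = -1330$ ($k{\left(Z \right)} = 28 - 1358 = -1330$)
$m{\left(c,U \right)} = \frac{c}{3}$
$T = \frac{2}{3}$ ($T = \frac{1}{3} \cdot 2 = \frac{2}{3} \approx 0.66667$)
$t{\left(I \right)} = 2940$ ($t{\left(I \right)} = \left(-1 + 50\right) \left(72 - 12\right) = 49 \cdot 60 = 2940$)
$\frac{1}{k{\left(84 \right)} + t{\left(\frac{65}{-45} \right)}} = \frac{1}{-1330 + 2940} = \frac{1}{1610}$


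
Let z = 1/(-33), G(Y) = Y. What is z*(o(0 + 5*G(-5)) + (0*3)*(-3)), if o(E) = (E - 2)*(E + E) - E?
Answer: -125/3 ≈ -41.667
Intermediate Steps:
z = -1/33 ≈ -0.030303
o(E) = -E + 2*E*(-2 + E) (o(E) = (-2 + E)*(2*E) - E = 2*E*(-2 + E) - E = -E + 2*E*(-2 + E))
z*(o(0 + 5*G(-5)) + (0*3)*(-3)) = -((0 + 5*(-5))*(-5 + 2*(0 + 5*(-5))) + (0*3)*(-3))/33 = -((0 - 25)*(-5 + 2*(0 - 25)) + 0*(-3))/33 = -(-25*(-5 + 2*(-25)) + 0)/33 = -(-25*(-5 - 50) + 0)/33 = -(-25*(-55) + 0)/33 = -(1375 + 0)/33 = -1/33*1375 = -125/3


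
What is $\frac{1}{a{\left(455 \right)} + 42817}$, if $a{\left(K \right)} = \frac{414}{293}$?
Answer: $\frac{293}{12545795} \approx 2.3354 \cdot 10^{-5}$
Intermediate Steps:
$a{\left(K \right)} = \frac{414}{293}$ ($a{\left(K \right)} = 414 \cdot \frac{1}{293} = \frac{414}{293}$)
$\frac{1}{a{\left(455 \right)} + 42817} = \frac{1}{\frac{414}{293} + 42817} = \frac{1}{\frac{12545795}{293}} = \frac{293}{12545795}$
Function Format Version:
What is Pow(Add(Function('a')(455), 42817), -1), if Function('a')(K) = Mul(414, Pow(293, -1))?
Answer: Rational(293, 12545795) ≈ 2.3354e-5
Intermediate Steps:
Function('a')(K) = Rational(414, 293) (Function('a')(K) = Mul(414, Rational(1, 293)) = Rational(414, 293))
Pow(Add(Function('a')(455), 42817), -1) = Pow(Add(Rational(414, 293), 42817), -1) = Pow(Rational(12545795, 293), -1) = Rational(293, 12545795)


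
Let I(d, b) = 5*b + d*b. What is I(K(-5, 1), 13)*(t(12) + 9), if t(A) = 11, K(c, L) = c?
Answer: 0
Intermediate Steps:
I(d, b) = 5*b + b*d
I(K(-5, 1), 13)*(t(12) + 9) = (13*(5 - 5))*(11 + 9) = (13*0)*20 = 0*20 = 0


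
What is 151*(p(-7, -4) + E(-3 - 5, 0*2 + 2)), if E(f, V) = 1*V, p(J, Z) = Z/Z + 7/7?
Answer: 604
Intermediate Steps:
p(J, Z) = 2 (p(J, Z) = 1 + 7*(1/7) = 1 + 1 = 2)
E(f, V) = V
151*(p(-7, -4) + E(-3 - 5, 0*2 + 2)) = 151*(2 + (0*2 + 2)) = 151*(2 + (0 + 2)) = 151*(2 + 2) = 151*4 = 604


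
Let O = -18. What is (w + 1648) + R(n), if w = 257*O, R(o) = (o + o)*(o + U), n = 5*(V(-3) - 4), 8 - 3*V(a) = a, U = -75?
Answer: -24502/9 ≈ -2722.4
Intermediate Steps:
V(a) = 8/3 - a/3
n = -5/3 (n = 5*((8/3 - ⅓*(-3)) - 4) = 5*((8/3 + 1) - 4) = 5*(11/3 - 4) = 5*(-⅓) = -5/3 ≈ -1.6667)
R(o) = 2*o*(-75 + o) (R(o) = (o + o)*(o - 75) = (2*o)*(-75 + o) = 2*o*(-75 + o))
w = -4626 (w = 257*(-18) = -4626)
(w + 1648) + R(n) = (-4626 + 1648) + 2*(-5/3)*(-75 - 5/3) = -2978 + 2*(-5/3)*(-230/3) = -2978 + 2300/9 = -24502/9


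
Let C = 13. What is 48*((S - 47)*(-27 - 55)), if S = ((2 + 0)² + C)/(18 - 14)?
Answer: 168264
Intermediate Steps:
S = 17/4 (S = ((2 + 0)² + 13)/(18 - 14) = (2² + 13)/4 = (4 + 13)*(¼) = 17*(¼) = 17/4 ≈ 4.2500)
48*((S - 47)*(-27 - 55)) = 48*((17/4 - 47)*(-27 - 55)) = 48*(-171/4*(-82)) = 48*(7011/2) = 168264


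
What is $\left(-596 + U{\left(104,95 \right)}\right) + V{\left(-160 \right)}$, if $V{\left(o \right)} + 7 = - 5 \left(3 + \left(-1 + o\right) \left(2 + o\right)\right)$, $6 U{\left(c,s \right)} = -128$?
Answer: $- \frac{383488}{3} \approx -1.2783 \cdot 10^{5}$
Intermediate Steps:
$U{\left(c,s \right)} = - \frac{64}{3}$ ($U{\left(c,s \right)} = \frac{1}{6} \left(-128\right) = - \frac{64}{3}$)
$V{\left(o \right)} = -22 - 5 \left(-1 + o\right) \left(2 + o\right)$ ($V{\left(o \right)} = -7 - 5 \left(3 + \left(-1 + o\right) \left(2 + o\right)\right) = -7 - \left(15 + 5 \left(-1 + o\right) \left(2 + o\right)\right) = -22 - 5 \left(-1 + o\right) \left(2 + o\right)$)
$\left(-596 + U{\left(104,95 \right)}\right) + V{\left(-160 \right)} = \left(-596 - \frac{64}{3}\right) - \left(-788 + 128000\right) = - \frac{1852}{3} - 127212 = - \frac{383488}{3}$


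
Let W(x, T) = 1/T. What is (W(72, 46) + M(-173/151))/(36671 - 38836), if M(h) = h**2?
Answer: -279907/454150318 ≈ -0.00061633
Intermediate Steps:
(W(72, 46) + M(-173/151))/(36671 - 38836) = (1/46 + (-173/151)**2)/(36671 - 38836) = (1/46 + (-173*1/151)**2)/(-2165) = (1/46 + (-173/151)**2)*(-1/2165) = (1/46 + 29929/22801)*(-1/2165) = (1399535/1048846)*(-1/2165) = -279907/454150318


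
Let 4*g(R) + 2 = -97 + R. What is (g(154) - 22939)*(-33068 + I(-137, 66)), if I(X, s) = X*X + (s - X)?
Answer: 323154324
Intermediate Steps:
g(R) = -99/4 + R/4 (g(R) = -1/2 + (-97 + R)/4 = -1/2 + (-97/4 + R/4) = -99/4 + R/4)
I(X, s) = s + X**2 - X (I(X, s) = X**2 + (s - X) = s + X**2 - X)
(g(154) - 22939)*(-33068 + I(-137, 66)) = ((-99/4 + (1/4)*154) - 22939)*(-33068 + (66 + (-137)**2 - 1*(-137))) = ((-99/4 + 77/2) - 22939)*(-33068 + (66 + 18769 + 137)) = (55/4 - 22939)*(-33068 + 18972) = -91701/4*(-14096) = 323154324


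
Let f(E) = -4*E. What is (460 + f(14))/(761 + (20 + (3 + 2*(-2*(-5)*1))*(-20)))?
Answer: 404/321 ≈ 1.2586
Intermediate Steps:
(460 + f(14))/(761 + (20 + (3 + 2*(-2*(-5)*1))*(-20))) = (460 - 4*14)/(761 + (20 + (3 + 2*(-2*(-5)*1))*(-20))) = (460 - 56)/(761 + (20 + (3 + 2*(10*1))*(-20))) = 404/(761 + (20 + (3 + 2*10)*(-20))) = 404/(761 + (20 + (3 + 20)*(-20))) = 404/(761 + (20 + 23*(-20))) = 404/(761 + (20 - 460)) = 404/(761 - 440) = 404/321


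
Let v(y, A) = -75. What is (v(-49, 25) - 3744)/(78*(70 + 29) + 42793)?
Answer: -3819/50515 ≈ -0.075601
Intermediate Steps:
(v(-49, 25) - 3744)/(78*(70 + 29) + 42793) = (-75 - 3744)/(78*(70 + 29) + 42793) = -3819/(78*99 + 42793) = -3819/(7722 + 42793) = -3819/50515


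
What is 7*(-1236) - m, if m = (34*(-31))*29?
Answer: 21914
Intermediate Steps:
m = -30566 (m = -1054*29 = -30566)
7*(-1236) - m = 7*(-1236) - 1*(-30566) = -8652 + 30566 = 21914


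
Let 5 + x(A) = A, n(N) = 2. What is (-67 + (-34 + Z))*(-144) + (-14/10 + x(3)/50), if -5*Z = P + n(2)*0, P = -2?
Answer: 362124/25 ≈ 14485.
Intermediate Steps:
x(A) = -5 + A
Z = ⅖ (Z = -(-2 + 2*0)/5 = -(-2 + 0)/5 = -⅕*(-2) = ⅖ ≈ 0.40000)
(-67 + (-34 + Z))*(-144) + (-14/10 + x(3)/50) = (-67 + (-34 + ⅖))*(-144) + (-14/10 + (-5 + 3)/50) = (-67 - 168/5)*(-144) + (-14*⅒ - 2*1/50) = -503/5*(-144) + (-7/5 - 1/25) = 72432/5 - 36/25 = 362124/25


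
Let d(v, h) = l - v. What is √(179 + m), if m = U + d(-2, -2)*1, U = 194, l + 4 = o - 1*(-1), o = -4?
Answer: 4*√23 ≈ 19.183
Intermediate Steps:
l = -7 (l = -4 + (-4 - 1*(-1)) = -4 + (-4 + 1) = -4 - 3 = -7)
d(v, h) = -7 - v
m = 189 (m = 194 + (-7 - 1*(-2))*1 = 194 + (-7 + 2)*1 = 194 - 5*1 = 194 - 5 = 189)
√(179 + m) = √(179 + 189) = √368 = 4*√23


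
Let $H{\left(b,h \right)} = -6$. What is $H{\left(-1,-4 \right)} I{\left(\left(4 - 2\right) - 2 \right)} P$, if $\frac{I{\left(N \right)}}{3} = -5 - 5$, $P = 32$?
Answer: $5760$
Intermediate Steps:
$I{\left(N \right)} = -30$ ($I{\left(N \right)} = 3 \left(-5 - 5\right) = 3 \left(-10\right) = -30$)
$H{\left(-1,-4 \right)} I{\left(\left(4 - 2\right) - 2 \right)} P = \left(-6\right) \left(-30\right) 32 = 180 \cdot 32 = 5760$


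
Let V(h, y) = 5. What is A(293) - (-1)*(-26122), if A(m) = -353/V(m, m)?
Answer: -130963/5 ≈ -26193.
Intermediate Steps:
A(m) = -353/5
A(293) - (-1)*(-26122) = -353/5 - (-1)*(-26122) = -353/5 - 1*26122 = -353/5 - 26122 = -130963/5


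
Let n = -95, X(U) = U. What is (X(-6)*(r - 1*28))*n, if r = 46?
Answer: 10260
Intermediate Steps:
(X(-6)*(r - 1*28))*n = -6*(46 - 1*28)*(-95) = -6*(46 - 28)*(-95) = -6*18*(-95) = -108*(-95) = 10260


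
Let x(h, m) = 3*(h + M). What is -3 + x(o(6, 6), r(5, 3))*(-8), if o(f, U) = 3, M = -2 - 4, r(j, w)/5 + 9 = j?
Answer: 69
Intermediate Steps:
r(j, w) = -45 + 5*j
M = -6
x(h, m) = -18 + 3*h (x(h, m) = 3*(h - 6) = 3*(-6 + h) = -18 + 3*h)
-3 + x(o(6, 6), r(5, 3))*(-8) = -3 + (-18 + 3*3)*(-8) = -3 + (-18 + 9)*(-8) = -3 - 9*(-8) = -3 + 72 = 69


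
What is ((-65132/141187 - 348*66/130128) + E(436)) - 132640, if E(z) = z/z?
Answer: -101537753578709/765515914 ≈ -1.3264e+5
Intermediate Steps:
E(z) = 1
((-65132/141187 - 348*66/130128) + E(436)) - 132640 = ((-65132/141187 - 348*66/130128) + 1) - 132640 = ((-65132*1/141187 - 22968*1/130128) + 1) - 132640 = ((-65132/141187 - 957/5422) + 1) - 132640 = (-488261663/765515914 + 1) - 132640 = 277254251/765515914 - 132640 = -101537753578709/765515914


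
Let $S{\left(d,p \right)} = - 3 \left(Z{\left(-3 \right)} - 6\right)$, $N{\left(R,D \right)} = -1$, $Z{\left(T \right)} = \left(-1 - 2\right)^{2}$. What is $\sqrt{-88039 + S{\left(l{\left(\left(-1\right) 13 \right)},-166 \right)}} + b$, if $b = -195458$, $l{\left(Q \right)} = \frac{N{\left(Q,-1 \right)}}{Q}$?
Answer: $-195458 + 4 i \sqrt{5503} \approx -1.9546 \cdot 10^{5} + 296.73 i$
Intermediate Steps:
$Z{\left(T \right)} = 9$ ($Z{\left(T \right)} = \left(-3\right)^{2} = 9$)
$l{\left(Q \right)} = - \frac{1}{Q}$
$S{\left(d,p \right)} = -9$ ($S{\left(d,p \right)} = - 3 \left(9 - 6\right) = \left(-3\right) 3 = -9$)
$\sqrt{-88039 + S{\left(l{\left(\left(-1\right) 13 \right)},-166 \right)}} + b = \sqrt{-88039 - 9} - 195458 = \sqrt{-88048} - 195458 = 4 i \sqrt{5503} - 195458 = -195458 + 4 i \sqrt{5503}$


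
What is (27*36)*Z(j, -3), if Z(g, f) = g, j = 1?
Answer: 972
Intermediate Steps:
(27*36)*Z(j, -3) = (27*36)*1 = 972*1 = 972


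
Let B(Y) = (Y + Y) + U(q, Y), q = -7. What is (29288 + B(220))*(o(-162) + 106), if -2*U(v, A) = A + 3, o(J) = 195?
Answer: 17829133/2 ≈ 8.9146e+6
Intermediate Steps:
U(v, A) = -3/2 - A/2 (U(v, A) = -(A + 3)/2 = -(3 + A)/2 = -3/2 - A/2)
B(Y) = -3/2 + 3*Y/2 (B(Y) = (Y + Y) + (-3/2 - Y/2) = 2*Y + (-3/2 - Y/2) = -3/2 + 3*Y/2)
(29288 + B(220))*(o(-162) + 106) = (29288 + (-3/2 + (3/2)*220))*(195 + 106) = (29288 + (-3/2 + 330))*301 = (29288 + 657/2)*301 = (59233/2)*301 = 17829133/2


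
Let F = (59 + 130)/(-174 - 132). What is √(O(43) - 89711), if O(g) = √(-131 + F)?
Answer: √(-103705916 + 170*I*√6086)/34 ≈ 0.019152 + 299.52*I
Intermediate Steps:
F = -21/34 (F = 189/(-306) = 189*(-1/306) = -21/34 ≈ -0.61765)
O(g) = 5*I*√6086/34 (O(g) = √(-131 - 21/34) = √(-4475/34) = 5*I*√6086/34)
√(O(43) - 89711) = √(5*I*√6086/34 - 89711) = √(-89711 + 5*I*√6086/34)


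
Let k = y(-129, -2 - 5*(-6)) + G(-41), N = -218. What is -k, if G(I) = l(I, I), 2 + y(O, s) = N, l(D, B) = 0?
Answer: 220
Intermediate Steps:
y(O, s) = -220 (y(O, s) = -2 - 218 = -220)
G(I) = 0
k = -220 (k = -220 + 0 = -220)
-k = -1*(-220) = 220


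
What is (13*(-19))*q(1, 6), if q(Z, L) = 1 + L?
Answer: -1729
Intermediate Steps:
(13*(-19))*q(1, 6) = (13*(-19))*(1 + 6) = -247*7 = -1729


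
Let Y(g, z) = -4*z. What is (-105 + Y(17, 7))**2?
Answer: 17689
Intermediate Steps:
(-105 + Y(17, 7))**2 = (-105 - 4*7)**2 = (-105 - 28)**2 = (-133)**2 = 17689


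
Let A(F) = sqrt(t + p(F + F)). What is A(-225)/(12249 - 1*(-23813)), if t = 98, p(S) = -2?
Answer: 2*sqrt(6)/18031 ≈ 0.00027170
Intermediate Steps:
A(F) = 4*sqrt(6) (A(F) = sqrt(98 - 2) = sqrt(96) = 4*sqrt(6))
A(-225)/(12249 - 1*(-23813)) = (4*sqrt(6))/(12249 - 1*(-23813)) = (4*sqrt(6))/(12249 + 23813) = (4*sqrt(6))/36062 = (4*sqrt(6))*(1/36062) = 2*sqrt(6)/18031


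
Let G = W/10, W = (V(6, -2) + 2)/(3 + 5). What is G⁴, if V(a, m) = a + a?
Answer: 2401/2560000 ≈ 0.00093789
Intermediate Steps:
V(a, m) = 2*a
W = 7/4 (W = (2*6 + 2)/(3 + 5) = (12 + 2)/8 = 14*(⅛) = 7/4 ≈ 1.7500)
G = 7/40 (G = (7/4)/10 = (7/4)*(⅒) = 7/40 ≈ 0.17500)
G⁴ = (7/40)⁴ = 2401/2560000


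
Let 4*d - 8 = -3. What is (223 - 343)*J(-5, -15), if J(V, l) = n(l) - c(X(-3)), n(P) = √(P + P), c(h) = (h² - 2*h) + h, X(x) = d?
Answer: 75/2 - 120*I*√30 ≈ 37.5 - 657.27*I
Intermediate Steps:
d = 5/4 (d = 2 + (¼)*(-3) = 2 - ¾ = 5/4 ≈ 1.2500)
X(x) = 5/4
c(h) = h² - h
n(P) = √2*√P (n(P) = √(2*P) = √2*√P)
J(V, l) = -5/16 + √2*√l (J(V, l) = √2*√l - 5*(-1 + 5/4)/4 = √2*√l - 5/(4*4) = √2*√l - 1*5/16 = √2*√l - 5/16 = -5/16 + √2*√l)
(223 - 343)*J(-5, -15) = (223 - 343)*(-5/16 + √2*√(-15)) = -120*(-5/16 + √2*(I*√15)) = -120*(-5/16 + I*√30) = 75/2 - 120*I*√30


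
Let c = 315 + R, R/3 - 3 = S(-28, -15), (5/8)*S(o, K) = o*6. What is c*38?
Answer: -91656/5 ≈ -18331.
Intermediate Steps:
S(o, K) = 48*o/5 (S(o, K) = 8*(o*6)/5 = 8*(6*o)/5 = 48*o/5)
R = -3987/5 (R = 9 + 3*((48/5)*(-28)) = 9 + 3*(-1344/5) = 9 - 4032/5 = -3987/5 ≈ -797.40)
c = -2412/5 (c = 315 - 3987/5 = -2412/5 ≈ -482.40)
c*38 = -2412/5*38 = -91656/5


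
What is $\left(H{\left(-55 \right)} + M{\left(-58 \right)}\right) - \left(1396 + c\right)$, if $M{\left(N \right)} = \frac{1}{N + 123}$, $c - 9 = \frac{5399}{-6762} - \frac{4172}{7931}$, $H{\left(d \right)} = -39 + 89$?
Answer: $- \frac{674105818369}{497987490} \approx -1353.7$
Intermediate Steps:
$H{\left(d \right)} = 50$
$c = \frac{58804895}{7661346}$ ($c = 9 + \left(\frac{5399}{-6762} - \frac{4172}{7931}\right) = 9 + \left(5399 \left(- \frac{1}{6762}\right) - \frac{596}{1133}\right) = 9 - \frac{10147219}{7661346} = \frac{58804895}{7661346} \approx 7.6755$)
$M{\left(N \right)} = \frac{1}{123 + N}$
$\left(H{\left(-55 \right)} + M{\left(-58 \right)}\right) - \left(1396 + c\right) = \left(50 + \frac{1}{123 - 58}\right) - \frac{10754043911}{7661346} = \left(50 + \frac{1}{65}\right) - \frac{10754043911}{7661346} = \frac{3251}{65} - \frac{10754043911}{7661346} = - \frac{674105818369}{497987490}$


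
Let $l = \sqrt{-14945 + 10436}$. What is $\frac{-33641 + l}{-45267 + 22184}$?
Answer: $\frac{33641}{23083} - \frac{3 i \sqrt{501}}{23083} \approx 1.4574 - 0.002909 i$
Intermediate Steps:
$l = 3 i \sqrt{501}$ ($l = \sqrt{-4509} = 3 i \sqrt{501} \approx 67.149 i$)
$\frac{-33641 + l}{-45267 + 22184} = \frac{-33641 + 3 i \sqrt{501}}{-45267 + 22184} = \frac{-33641 + 3 i \sqrt{501}}{-23083} = \left(-33641 + 3 i \sqrt{501}\right) \left(- \frac{1}{23083}\right) = \frac{33641}{23083} - \frac{3 i \sqrt{501}}{23083}$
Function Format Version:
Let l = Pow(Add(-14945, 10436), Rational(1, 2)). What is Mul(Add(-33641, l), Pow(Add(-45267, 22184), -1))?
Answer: Add(Rational(33641, 23083), Mul(Rational(-3, 23083), I, Pow(501, Rational(1, 2)))) ≈ Add(1.4574, Mul(-0.0029090, I))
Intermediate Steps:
l = Mul(3, I, Pow(501, Rational(1, 2))) (l = Pow(-4509, Rational(1, 2)) = Mul(3, I, Pow(501, Rational(1, 2))) ≈ Mul(67.149, I))
Mul(Add(-33641, l), Pow(Add(-45267, 22184), -1)) = Mul(Add(-33641, Mul(3, I, Pow(501, Rational(1, 2)))), Pow(Add(-45267, 22184), -1)) = Mul(Add(-33641, Mul(3, I, Pow(501, Rational(1, 2)))), Pow(-23083, -1)) = Mul(Add(-33641, Mul(3, I, Pow(501, Rational(1, 2)))), Rational(-1, 23083)) = Add(Rational(33641, 23083), Mul(Rational(-3, 23083), I, Pow(501, Rational(1, 2))))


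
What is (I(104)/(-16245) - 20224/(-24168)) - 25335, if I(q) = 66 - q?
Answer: -1148017499/45315 ≈ -25334.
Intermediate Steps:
(I(104)/(-16245) - 20224/(-24168)) - 25335 = ((66 - 1*104)/(-16245) - 20224/(-24168)) - 25335 = ((66 - 104)*(-1/16245) - 20224*(-1/24168)) - 25335 = (-38*(-1/16245) + 2528/3021) - 25335 = (2/855 + 2528/3021) - 25335 = 38026/45315 - 25335 = -1148017499/45315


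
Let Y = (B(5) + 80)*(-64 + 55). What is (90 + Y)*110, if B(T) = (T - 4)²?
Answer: -70290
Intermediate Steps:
B(T) = (-4 + T)²
Y = -729 (Y = ((-4 + 5)² + 80)*(-64 + 55) = (1² + 80)*(-9) = (1 + 80)*(-9) = 81*(-9) = -729)
(90 + Y)*110 = (90 - 729)*110 = -639*110 = -70290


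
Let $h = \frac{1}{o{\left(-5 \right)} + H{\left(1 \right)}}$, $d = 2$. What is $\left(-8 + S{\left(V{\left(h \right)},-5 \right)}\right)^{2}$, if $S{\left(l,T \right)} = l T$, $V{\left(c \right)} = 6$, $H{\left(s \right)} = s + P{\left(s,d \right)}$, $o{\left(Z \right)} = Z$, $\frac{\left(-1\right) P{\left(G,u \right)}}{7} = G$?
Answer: $1444$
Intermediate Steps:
$P{\left(G,u \right)} = - 7 G$
$H{\left(s \right)} = - 6 s$ ($H{\left(s \right)} = s - 7 s = - 6 s$)
$h = - \frac{1}{11}$ ($h = \frac{1}{-5 - 6} = \frac{1}{-11} = - \frac{1}{11} \approx -0.090909$)
$S{\left(l,T \right)} = T l$
$\left(-8 + S{\left(V{\left(h \right)},-5 \right)}\right)^{2} = \left(-8 - 30\right)^{2} = \left(-38\right)^{2} = 1444$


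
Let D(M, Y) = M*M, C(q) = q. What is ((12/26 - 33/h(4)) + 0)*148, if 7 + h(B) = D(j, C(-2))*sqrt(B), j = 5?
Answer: -25308/559 ≈ -45.274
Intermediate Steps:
D(M, Y) = M**2
h(B) = -7 + 25*sqrt(B) (h(B) = -7 + 5**2*sqrt(B) = -7 + 25*sqrt(B))
((12/26 - 33/h(4)) + 0)*148 = ((12/26 - 33/(-7 + 25*sqrt(4))) + 0)*148 = ((12*(1/26) - 33/(-7 + 25*2)) + 0)*148 = ((6/13 - 33/(-7 + 50)) + 0)*148 = ((6/13 - 33/43) + 0)*148 = (-171/559 + 0)*148 = -171/559*148 = -25308/559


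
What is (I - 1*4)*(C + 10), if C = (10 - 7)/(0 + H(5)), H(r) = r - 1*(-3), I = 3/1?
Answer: -83/8 ≈ -10.375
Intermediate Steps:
I = 3 (I = 3*1 = 3)
H(r) = 3 + r (H(r) = r + 3 = 3 + r)
C = 3/8 (C = (10 - 7)/(0 + (3 + 5)) = 3/(0 + 8) = 3/8 ≈ 0.37500)
(I - 1*4)*(C + 10) = (3 - 1*4)*(3/8 + 10) = (3 - 4)*(83/8) = -1*83/8 = -83/8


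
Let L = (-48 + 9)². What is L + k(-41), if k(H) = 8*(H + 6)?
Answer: 1241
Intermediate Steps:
k(H) = 48 + 8*H (k(H) = 8*(6 + H) = 48 + 8*H)
L = 1521 (L = (-39)² = 1521)
L + k(-41) = 1521 + (48 + 8*(-41)) = 1521 + (48 - 328) = 1521 - 280 = 1241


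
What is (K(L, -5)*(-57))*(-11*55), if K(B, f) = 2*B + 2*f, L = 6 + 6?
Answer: 482790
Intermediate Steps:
L = 12
(K(L, -5)*(-57))*(-11*55) = ((2*12 + 2*(-5))*(-57))*(-11*55) = ((24 - 10)*(-57))*(-605) = (14*(-57))*(-605) = -798*(-605) = 482790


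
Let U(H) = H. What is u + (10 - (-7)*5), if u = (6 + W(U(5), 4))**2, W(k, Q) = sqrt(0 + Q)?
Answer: 109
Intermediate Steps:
W(k, Q) = sqrt(Q)
u = 64 (u = (6 + sqrt(4))**2 = (6 + 2)**2 = 8**2 = 64)
u + (10 - (-7)*5) = 64 + (10 - (-7)*5) = 64 + (10 - 7*(-5)) = 64 + (10 + 35) = 64 + 45 = 109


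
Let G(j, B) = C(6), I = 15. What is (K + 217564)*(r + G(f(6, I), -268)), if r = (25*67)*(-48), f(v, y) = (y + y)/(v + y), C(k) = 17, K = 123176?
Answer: -27389703420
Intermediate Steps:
f(v, y) = 2*y/(v + y) (f(v, y) = (2*y)/(v + y) = 2*y/(v + y))
G(j, B) = 17
r = -80400 (r = 1675*(-48) = -80400)
(K + 217564)*(r + G(f(6, I), -268)) = (123176 + 217564)*(-80400 + 17) = 340740*(-80383) = -27389703420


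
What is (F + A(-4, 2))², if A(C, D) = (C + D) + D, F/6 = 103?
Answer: 381924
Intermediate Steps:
F = 618 (F = 6*103 = 618)
A(C, D) = C + 2*D
(F + A(-4, 2))² = (618 + (-4 + 2*2))² = (618 + (-4 + 4))² = (618 + 0)² = 618² = 381924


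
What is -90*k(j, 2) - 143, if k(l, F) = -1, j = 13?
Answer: -53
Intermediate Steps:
-90*k(j, 2) - 143 = -90*(-1) - 143 = 90 - 143 = -53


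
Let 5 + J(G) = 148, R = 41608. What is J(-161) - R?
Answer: -41465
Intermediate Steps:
J(G) = 143 (J(G) = -5 + 148 = 143)
J(-161) - R = 143 - 1*41608 = 143 - 41608 = -41465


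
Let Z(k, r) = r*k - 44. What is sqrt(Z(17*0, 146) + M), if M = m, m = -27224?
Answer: 2*I*sqrt(6817) ≈ 165.13*I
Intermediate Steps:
M = -27224
Z(k, r) = -44 + k*r (Z(k, r) = k*r - 44 = -44 + k*r)
sqrt(Z(17*0, 146) + M) = sqrt((-44 + (17*0)*146) - 27224) = sqrt((-44 + 0*146) - 27224) = sqrt((-44 + 0) - 27224) = sqrt(-44 - 27224) = sqrt(-27268) = 2*I*sqrt(6817)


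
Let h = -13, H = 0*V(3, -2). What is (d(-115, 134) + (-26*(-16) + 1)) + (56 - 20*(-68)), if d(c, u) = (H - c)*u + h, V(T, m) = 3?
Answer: 17230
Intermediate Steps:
H = 0 (H = 0*3 = 0)
d(c, u) = -13 - c*u (d(c, u) = (0 - c)*u - 13 = (-c)*u - 13 = -c*u - 13 = -13 - c*u)
(d(-115, 134) + (-26*(-16) + 1)) + (56 - 20*(-68)) = ((-13 - 1*(-115)*134) + (-26*(-16) + 1)) + (56 - 20*(-68)) = ((-13 + 15410) + (416 + 1)) + (56 + 1360) = (15397 + 417) + 1416 = 15814 + 1416 = 17230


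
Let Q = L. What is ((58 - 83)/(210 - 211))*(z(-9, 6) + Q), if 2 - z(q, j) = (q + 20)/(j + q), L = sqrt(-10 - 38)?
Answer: 425/3 + 100*I*sqrt(3) ≈ 141.67 + 173.21*I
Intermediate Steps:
L = 4*I*sqrt(3) (L = sqrt(-48) = 4*I*sqrt(3) ≈ 6.9282*I)
z(q, j) = 2 - (20 + q)/(j + q) (z(q, j) = 2 - (q + 20)/(j + q) = 2 - (20 + q)/(j + q))
Q = 4*I*sqrt(3) ≈ 6.9282*I
((58 - 83)/(210 - 211))*(z(-9, 6) + Q) = ((58 - 83)/(210 - 211))*((-20 - 9 + 2*6)/(6 - 9) + 4*I*sqrt(3)) = (-25/(-1))*((-20 - 9 + 12)/(-3) + 4*I*sqrt(3)) = (-25*(-1))*(-1/3*(-17) + 4*I*sqrt(3)) = 25*(17/3 + 4*I*sqrt(3)) = 425/3 + 100*I*sqrt(3)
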